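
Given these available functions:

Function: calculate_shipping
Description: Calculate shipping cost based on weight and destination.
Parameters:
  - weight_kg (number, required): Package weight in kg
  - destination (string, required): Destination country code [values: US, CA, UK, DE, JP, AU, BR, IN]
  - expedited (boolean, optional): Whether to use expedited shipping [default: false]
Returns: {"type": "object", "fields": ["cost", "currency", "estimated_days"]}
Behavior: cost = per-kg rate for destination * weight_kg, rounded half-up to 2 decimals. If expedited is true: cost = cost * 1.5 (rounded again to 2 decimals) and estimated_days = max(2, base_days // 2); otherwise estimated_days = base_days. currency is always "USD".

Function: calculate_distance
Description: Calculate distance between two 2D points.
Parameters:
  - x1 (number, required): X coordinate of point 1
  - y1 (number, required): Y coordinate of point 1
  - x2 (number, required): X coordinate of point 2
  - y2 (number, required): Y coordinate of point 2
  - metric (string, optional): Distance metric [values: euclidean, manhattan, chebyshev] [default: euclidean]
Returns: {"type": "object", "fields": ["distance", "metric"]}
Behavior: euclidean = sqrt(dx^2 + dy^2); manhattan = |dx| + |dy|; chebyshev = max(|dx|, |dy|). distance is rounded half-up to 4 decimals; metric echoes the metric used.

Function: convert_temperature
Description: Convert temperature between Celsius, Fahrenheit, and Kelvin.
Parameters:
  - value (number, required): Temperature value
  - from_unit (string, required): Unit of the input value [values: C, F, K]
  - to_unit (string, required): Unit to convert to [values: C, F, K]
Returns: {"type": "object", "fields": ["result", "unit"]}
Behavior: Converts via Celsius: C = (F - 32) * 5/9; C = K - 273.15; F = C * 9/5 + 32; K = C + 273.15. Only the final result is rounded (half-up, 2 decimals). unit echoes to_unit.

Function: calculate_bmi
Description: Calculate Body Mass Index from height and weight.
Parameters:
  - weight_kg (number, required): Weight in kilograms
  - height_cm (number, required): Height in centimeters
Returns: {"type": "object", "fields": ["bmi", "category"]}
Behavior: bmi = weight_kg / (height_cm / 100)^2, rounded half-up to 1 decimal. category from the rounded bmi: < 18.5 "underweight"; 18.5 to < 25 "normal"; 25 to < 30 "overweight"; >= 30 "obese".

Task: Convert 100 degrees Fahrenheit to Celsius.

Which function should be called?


The task needs a function whose description is: Convert temperature between Celsius, Fahrenheit, and Kelvin.
convert_temperature


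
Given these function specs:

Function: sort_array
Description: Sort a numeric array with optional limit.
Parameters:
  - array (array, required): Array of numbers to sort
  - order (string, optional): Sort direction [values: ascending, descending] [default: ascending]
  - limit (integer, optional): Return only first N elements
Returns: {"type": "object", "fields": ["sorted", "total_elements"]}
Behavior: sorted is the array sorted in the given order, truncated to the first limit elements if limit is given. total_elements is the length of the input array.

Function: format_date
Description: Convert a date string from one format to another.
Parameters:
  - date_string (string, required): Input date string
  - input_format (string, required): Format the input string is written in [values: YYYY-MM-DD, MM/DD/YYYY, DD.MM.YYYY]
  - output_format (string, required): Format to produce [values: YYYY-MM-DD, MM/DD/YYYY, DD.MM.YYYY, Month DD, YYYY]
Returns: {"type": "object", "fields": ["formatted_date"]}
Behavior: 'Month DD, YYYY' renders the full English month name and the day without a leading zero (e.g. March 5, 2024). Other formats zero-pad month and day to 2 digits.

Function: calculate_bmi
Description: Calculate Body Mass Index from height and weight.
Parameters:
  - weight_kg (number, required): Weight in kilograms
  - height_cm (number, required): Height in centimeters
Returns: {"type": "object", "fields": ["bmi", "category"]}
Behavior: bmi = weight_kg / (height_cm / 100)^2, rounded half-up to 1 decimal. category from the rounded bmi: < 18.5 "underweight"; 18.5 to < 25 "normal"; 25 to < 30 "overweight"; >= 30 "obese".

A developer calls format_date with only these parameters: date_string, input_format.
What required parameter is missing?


Required parameters: date_string, input_format, output_format
Provided: date_string, input_format
Missing: output_format
output_format


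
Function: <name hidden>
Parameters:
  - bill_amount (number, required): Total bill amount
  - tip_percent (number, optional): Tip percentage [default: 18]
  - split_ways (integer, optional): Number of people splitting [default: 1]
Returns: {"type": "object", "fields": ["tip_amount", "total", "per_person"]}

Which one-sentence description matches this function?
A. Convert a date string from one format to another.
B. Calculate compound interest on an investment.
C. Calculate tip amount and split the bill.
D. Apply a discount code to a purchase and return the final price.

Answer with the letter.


Parameters bill_amount, tip_percent, split_ways and return ["tip_amount", "total", "per_person"] fit: Calculate tip amount and split the bill.
C


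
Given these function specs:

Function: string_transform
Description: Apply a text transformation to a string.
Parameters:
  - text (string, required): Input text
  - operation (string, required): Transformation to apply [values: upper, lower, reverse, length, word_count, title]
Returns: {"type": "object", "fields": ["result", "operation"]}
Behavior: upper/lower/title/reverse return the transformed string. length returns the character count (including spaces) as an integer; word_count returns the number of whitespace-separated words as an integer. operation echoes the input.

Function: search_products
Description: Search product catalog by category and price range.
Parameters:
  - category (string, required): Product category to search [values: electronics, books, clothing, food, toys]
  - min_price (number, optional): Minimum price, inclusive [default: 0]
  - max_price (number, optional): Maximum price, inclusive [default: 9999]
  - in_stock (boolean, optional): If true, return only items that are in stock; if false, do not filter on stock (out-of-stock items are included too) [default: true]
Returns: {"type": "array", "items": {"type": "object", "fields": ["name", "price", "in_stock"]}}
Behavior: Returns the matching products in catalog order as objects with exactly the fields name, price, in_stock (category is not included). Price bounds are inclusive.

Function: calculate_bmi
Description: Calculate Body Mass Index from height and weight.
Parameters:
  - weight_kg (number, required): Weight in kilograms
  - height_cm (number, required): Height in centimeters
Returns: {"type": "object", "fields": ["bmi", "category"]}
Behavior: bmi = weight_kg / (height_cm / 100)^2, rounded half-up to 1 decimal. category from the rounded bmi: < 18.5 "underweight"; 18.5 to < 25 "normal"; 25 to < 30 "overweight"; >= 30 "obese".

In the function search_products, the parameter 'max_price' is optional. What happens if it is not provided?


The search_products spec declares:
  - max_price (number, optional): Maximum price, inclusive [default: 9999]
It defaults to 9999


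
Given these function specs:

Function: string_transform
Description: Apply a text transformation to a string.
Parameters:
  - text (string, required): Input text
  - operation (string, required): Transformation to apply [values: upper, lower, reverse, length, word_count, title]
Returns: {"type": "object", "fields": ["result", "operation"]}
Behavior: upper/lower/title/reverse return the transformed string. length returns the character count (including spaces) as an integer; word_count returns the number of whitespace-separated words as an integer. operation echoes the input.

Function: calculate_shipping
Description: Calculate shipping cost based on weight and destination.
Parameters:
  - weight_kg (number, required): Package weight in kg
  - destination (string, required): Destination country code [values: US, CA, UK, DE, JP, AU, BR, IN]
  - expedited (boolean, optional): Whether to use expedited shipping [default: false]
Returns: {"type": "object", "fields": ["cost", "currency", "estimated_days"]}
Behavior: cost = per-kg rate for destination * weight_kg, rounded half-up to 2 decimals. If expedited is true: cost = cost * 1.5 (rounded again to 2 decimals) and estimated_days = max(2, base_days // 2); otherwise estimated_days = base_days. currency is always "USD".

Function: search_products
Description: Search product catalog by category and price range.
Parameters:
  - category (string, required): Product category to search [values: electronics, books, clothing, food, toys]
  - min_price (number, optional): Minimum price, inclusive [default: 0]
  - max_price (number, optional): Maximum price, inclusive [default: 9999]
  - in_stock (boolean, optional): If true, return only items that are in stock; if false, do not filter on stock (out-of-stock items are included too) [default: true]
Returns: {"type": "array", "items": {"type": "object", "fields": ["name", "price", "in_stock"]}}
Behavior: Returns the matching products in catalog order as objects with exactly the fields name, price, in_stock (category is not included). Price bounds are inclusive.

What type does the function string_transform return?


The string_transform spec declares Returns: {"type": "object", "fields": ["result", "operation"]}
Type:
object


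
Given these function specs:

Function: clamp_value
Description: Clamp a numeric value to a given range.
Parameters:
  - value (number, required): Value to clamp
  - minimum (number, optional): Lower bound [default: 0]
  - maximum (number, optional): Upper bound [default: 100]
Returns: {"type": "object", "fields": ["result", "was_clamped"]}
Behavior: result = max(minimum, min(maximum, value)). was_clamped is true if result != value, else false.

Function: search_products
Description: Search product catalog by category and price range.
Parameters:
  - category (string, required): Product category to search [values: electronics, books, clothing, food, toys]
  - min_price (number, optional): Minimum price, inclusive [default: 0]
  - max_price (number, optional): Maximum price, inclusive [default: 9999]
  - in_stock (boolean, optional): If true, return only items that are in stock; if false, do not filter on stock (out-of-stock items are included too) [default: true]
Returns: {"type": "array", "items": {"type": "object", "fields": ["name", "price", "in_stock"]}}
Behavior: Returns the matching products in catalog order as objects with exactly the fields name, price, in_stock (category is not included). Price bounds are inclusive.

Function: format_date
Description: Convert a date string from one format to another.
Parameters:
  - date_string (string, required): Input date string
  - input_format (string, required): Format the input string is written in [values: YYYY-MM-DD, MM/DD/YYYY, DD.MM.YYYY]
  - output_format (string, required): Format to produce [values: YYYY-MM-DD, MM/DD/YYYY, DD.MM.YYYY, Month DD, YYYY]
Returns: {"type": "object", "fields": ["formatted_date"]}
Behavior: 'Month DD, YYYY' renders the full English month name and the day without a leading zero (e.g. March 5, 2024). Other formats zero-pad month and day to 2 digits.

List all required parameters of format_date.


Parameters of format_date and their required/optional flag:
  date_string: required
  input_format: required
  output_format: required
date_string, input_format, output_format


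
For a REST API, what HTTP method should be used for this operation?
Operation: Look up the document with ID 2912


GET = read, POST = create, PUT = update/replace, DELETE = remove
This operation is a read.
GET


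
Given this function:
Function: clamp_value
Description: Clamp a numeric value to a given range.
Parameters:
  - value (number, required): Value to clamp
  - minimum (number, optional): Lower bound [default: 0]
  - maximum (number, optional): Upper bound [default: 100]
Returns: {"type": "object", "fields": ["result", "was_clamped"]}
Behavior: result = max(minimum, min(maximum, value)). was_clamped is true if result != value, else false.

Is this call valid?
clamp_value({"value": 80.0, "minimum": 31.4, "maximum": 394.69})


Checking all required parameters present and types match... All valid.
Valid


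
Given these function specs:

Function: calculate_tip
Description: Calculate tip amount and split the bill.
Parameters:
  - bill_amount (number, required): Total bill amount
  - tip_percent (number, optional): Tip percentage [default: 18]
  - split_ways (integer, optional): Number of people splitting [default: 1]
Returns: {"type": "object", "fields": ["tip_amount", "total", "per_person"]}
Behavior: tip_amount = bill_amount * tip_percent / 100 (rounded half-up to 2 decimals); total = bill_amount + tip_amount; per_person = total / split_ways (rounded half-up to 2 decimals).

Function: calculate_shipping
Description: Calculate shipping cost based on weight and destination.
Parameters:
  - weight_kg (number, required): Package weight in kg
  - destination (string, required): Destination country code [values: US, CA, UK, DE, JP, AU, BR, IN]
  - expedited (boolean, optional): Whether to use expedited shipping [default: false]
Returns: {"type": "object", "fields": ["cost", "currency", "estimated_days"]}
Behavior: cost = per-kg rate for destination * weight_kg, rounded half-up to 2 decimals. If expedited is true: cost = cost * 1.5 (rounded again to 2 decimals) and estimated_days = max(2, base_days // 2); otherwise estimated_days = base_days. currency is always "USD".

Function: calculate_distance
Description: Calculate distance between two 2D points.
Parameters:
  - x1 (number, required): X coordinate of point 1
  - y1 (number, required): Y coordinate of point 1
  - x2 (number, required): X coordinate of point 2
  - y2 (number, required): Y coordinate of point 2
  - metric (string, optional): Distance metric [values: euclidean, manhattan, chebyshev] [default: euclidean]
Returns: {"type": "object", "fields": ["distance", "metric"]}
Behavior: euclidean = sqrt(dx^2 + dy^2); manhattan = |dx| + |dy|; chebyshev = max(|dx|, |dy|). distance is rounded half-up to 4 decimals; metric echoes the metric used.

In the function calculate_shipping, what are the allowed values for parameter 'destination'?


The calculate_shipping spec declares:
  - destination (string, required): Destination country code [values: US, CA, UK, DE, JP, AU, BR, IN]
Allowed values:
US, CA, UK, DE, JP, AU, BR, IN


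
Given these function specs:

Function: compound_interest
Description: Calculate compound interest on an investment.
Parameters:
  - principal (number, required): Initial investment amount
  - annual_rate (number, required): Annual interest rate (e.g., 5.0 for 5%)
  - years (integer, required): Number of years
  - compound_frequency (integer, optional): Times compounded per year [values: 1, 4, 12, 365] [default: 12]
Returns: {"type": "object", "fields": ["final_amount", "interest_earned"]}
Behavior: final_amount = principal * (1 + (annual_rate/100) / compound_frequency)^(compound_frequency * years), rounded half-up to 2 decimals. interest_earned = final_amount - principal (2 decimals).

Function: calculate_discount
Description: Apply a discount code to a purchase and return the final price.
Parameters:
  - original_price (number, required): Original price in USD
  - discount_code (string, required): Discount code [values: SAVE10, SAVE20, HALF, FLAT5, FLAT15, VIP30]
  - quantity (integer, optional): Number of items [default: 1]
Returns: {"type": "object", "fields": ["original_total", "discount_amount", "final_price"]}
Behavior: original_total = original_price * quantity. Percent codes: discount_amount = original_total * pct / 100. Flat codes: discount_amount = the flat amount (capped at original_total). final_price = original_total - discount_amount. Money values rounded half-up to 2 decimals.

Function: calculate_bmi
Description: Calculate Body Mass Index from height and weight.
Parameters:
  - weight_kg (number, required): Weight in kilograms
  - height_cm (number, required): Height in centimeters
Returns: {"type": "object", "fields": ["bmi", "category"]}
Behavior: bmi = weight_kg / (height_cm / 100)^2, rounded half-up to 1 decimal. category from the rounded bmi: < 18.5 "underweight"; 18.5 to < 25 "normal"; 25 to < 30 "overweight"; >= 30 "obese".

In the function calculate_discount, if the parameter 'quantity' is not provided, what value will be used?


The calculate_discount spec declares:
  - quantity (integer, optional): Number of items [default: 1]
Default:
1


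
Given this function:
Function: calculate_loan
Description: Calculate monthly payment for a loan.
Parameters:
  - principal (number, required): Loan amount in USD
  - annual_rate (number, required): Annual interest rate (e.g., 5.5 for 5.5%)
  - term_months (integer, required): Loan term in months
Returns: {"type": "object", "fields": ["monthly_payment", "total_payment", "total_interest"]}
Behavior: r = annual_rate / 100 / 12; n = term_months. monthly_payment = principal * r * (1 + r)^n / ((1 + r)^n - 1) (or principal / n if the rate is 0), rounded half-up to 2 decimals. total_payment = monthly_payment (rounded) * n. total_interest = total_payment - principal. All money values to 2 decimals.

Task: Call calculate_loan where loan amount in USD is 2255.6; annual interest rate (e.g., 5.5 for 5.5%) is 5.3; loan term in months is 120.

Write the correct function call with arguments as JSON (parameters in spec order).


Mapping each described value to its parameter name:
  'Loan amount in USD' -> principal = 2255.6
  'Annual interest rate (e.g., 5.5 for 5.5%)' -> annual_rate = 5.3
  'Loan term in months' -> term_months = 120
calculate_loan({"principal": 2255.6, "annual_rate": 5.3, "term_months": 120})


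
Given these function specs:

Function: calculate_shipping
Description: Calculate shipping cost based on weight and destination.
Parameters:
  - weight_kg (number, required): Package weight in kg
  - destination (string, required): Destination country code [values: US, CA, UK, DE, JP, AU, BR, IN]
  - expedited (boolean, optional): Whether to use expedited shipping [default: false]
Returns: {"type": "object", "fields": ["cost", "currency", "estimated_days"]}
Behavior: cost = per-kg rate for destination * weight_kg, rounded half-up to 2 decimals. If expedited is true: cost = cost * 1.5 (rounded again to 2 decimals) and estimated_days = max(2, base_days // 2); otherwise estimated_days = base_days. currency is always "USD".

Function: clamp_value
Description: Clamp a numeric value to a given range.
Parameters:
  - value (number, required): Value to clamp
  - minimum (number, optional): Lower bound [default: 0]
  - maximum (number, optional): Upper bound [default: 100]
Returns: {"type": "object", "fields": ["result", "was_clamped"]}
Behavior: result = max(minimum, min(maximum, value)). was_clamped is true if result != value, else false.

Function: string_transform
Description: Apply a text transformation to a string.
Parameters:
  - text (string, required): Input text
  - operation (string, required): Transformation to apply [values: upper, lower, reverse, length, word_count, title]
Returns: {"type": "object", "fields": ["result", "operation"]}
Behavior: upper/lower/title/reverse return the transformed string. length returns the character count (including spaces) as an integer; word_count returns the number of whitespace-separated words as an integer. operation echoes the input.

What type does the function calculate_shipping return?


The calculate_shipping spec declares Returns: {"type": "object", "fields": ["cost", "currency", "estimated_days"]}
Type:
object


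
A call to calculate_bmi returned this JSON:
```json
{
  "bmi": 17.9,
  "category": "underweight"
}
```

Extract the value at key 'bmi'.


17.9


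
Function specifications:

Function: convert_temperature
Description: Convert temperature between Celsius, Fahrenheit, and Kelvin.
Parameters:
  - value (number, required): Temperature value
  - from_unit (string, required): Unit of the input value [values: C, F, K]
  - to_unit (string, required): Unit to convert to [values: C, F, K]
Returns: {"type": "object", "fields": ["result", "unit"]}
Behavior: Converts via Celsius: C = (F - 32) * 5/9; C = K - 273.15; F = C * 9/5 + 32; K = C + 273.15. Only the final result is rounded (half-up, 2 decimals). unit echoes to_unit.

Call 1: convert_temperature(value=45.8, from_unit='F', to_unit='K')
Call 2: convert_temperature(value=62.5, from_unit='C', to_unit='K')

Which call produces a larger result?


Call 1:
  To C: (45.8 - 32) * 5/9 = 7.666667
  To K: 7.666667 + 273.15 = 280.816667
  Round to 2 decimals: 280.82
  -> 280.82 K
Call 2:
  Input already in C: 62.5
  To K: 62.5 + 273.15 = 335.65
  Round to 2 decimals: 335.65
  -> 335.65 K
Call 2 (335.65 K)


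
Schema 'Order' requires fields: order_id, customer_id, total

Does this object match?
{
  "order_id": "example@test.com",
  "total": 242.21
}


Checking required fields...
Missing: customer_id
Invalid - missing required field 'customer_id'


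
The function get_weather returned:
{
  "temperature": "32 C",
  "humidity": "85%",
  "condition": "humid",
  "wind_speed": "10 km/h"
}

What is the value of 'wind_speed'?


10 km/h


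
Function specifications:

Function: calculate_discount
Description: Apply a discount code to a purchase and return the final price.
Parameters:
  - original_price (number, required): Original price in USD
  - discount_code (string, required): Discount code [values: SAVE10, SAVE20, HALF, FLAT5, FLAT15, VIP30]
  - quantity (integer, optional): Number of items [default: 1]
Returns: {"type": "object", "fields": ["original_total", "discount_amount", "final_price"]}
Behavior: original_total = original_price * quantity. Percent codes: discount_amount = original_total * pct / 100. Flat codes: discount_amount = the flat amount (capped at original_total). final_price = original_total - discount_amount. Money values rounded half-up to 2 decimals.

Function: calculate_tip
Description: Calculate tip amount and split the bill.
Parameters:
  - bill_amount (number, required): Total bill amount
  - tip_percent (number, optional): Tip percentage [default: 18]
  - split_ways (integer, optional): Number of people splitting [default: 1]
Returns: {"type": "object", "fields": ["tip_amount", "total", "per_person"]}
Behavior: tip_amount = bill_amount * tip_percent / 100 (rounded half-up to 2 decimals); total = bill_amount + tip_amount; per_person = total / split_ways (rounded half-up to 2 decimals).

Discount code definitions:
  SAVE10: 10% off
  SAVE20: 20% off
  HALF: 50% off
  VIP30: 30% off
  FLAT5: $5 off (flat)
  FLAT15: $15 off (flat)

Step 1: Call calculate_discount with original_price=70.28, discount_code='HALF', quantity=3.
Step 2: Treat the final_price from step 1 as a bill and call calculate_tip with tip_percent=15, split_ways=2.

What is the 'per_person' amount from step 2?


Step 1: calculate_discount(original_price=70.28, discount_code=HALF, quantity=3)
  original_total = 70.28 * 3 = 210.84
  HALF = 50% off: discount_amount = 210.84 * 50/100 = 105.42 -> 105.42
  final_price = 210.84 - 105.42 = 105.42
  -> final_price = 105.42
Step 2: calculate_tip(bill_amount=105.42, tip_percent=15, split_ways=2)
  tip_amount = 105.42 * 15/100 = 15.813 -> 15.81
  total = 105.42 + 15.81 = 121.23
  per_person = 121.23 / 2 = 60.615 -> 60.62
  -> per_person = 60.62
$60.62


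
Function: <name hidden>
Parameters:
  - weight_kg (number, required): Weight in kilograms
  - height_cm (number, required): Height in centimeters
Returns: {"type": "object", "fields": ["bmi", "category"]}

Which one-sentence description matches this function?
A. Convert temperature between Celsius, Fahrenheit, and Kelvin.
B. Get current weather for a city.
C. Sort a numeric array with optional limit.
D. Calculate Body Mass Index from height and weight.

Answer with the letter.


Parameters weight_kg, height_cm and return ["bmi", "category"] fit: Calculate Body Mass Index from height and weight.
D


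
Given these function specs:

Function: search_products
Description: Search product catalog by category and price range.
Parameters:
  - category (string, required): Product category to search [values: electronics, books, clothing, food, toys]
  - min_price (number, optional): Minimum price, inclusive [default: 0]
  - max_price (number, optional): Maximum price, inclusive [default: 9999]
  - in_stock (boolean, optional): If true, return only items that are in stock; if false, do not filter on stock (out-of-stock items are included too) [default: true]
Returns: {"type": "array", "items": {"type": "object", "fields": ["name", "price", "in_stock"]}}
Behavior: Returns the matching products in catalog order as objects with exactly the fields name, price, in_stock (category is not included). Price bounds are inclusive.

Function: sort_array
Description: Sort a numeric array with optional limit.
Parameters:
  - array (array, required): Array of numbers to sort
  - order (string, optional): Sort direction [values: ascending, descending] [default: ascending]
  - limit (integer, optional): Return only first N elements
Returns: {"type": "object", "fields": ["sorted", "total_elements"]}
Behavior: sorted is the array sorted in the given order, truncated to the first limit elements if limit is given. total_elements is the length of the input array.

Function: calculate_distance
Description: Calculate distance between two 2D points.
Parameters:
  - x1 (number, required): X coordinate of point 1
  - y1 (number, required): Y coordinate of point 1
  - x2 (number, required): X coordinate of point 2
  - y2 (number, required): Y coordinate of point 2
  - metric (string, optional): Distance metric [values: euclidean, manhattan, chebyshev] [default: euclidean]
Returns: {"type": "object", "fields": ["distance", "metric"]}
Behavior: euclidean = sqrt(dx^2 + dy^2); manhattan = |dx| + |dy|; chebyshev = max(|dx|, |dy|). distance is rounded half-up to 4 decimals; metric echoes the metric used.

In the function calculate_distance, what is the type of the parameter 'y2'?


The calculate_distance spec declares:
  - y2 (number, required): Y coordinate of point 2
Type:
number


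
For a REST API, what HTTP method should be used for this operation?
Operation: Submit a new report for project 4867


GET = read, POST = create, PUT = update/replace, DELETE = remove
This operation is a create.
POST


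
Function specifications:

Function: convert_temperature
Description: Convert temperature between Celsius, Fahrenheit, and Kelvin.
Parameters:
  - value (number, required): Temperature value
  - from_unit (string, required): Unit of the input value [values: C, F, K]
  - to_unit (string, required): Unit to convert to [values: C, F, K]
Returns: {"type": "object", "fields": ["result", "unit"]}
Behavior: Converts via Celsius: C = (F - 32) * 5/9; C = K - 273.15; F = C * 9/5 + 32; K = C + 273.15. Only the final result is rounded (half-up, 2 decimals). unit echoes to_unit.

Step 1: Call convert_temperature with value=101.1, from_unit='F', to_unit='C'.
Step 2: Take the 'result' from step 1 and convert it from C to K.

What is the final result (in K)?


Step 1: convert_temperature(value=101.1, from_unit=F, to_unit=C)
  To C: (101.1 - 32) * 5/9 = 38.388889
  Target is C: 38.388889
  Round to 2 decimals: 38.39
  -> result = 38.39 C
Step 2: convert_temperature(value=38.39, from_unit=C, to_unit=K)
  Input already in C: 38.39
  To K: 38.39 + 273.15 = 311.54
  Round to 2 decimals: 311.54
  -> result = 311.54 K
311.54 K


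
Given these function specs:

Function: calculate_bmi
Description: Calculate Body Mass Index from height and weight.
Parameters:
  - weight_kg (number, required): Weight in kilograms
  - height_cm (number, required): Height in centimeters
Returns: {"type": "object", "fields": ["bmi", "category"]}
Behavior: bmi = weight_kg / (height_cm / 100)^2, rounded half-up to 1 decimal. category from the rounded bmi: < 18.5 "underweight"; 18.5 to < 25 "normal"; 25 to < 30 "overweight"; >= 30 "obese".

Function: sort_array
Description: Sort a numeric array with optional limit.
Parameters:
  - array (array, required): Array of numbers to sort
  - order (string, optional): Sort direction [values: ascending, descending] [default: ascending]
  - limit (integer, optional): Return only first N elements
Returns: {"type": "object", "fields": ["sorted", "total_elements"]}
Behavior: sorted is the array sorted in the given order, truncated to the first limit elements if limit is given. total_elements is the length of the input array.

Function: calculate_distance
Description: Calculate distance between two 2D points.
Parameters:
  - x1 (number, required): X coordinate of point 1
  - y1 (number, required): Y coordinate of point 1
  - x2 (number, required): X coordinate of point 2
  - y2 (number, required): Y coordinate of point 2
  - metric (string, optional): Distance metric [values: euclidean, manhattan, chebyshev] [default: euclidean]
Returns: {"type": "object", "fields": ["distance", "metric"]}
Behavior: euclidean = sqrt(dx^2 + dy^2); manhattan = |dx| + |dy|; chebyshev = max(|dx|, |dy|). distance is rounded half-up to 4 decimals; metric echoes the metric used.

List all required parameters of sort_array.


Parameters of sort_array and their required/optional flag:
  array: required
  order: optional
  limit: optional
array


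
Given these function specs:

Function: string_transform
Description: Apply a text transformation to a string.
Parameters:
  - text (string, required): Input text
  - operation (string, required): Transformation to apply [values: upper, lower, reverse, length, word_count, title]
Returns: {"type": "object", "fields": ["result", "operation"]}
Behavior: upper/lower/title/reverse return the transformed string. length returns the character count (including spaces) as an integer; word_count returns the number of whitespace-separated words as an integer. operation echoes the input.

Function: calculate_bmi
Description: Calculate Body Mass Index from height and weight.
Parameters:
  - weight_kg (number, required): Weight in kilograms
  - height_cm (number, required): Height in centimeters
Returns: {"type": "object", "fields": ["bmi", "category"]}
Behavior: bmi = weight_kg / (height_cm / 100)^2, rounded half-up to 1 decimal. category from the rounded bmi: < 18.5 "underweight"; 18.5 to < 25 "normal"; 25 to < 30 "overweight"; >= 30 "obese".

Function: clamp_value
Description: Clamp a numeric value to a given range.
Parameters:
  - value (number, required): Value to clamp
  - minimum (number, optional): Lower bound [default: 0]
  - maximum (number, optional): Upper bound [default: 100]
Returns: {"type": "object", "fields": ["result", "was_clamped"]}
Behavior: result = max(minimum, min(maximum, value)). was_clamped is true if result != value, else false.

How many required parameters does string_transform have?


Parameters of string_transform: text (required), operation (required)
Required count:
2


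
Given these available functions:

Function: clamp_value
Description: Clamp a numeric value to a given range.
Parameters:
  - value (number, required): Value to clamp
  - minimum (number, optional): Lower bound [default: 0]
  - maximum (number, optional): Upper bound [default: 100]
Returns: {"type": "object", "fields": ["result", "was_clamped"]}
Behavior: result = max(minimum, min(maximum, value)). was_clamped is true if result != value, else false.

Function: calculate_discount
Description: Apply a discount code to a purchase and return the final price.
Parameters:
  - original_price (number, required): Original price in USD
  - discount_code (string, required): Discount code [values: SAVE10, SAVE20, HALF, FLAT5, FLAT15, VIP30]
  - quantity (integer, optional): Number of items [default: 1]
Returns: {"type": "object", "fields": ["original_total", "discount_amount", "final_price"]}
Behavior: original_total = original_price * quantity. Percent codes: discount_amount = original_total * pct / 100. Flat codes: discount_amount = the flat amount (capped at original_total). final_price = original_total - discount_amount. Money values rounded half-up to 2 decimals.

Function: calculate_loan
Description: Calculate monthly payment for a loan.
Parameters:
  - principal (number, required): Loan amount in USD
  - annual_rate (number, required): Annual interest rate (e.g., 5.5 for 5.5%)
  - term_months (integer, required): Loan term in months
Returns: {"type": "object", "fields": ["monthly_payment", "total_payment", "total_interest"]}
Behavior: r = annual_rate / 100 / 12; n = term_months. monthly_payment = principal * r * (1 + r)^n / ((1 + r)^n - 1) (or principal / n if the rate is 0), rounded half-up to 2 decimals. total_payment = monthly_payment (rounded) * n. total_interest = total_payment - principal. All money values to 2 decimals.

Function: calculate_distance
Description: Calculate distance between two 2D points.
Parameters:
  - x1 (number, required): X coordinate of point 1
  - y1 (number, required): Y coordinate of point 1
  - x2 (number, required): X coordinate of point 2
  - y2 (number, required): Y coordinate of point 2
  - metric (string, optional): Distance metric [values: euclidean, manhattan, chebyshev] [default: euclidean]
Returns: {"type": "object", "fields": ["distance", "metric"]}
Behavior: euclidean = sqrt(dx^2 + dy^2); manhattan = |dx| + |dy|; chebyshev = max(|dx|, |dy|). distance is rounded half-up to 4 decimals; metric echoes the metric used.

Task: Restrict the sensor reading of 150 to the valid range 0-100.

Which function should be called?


The task needs a function whose description is: Clamp a numeric value to a given range.
clamp_value


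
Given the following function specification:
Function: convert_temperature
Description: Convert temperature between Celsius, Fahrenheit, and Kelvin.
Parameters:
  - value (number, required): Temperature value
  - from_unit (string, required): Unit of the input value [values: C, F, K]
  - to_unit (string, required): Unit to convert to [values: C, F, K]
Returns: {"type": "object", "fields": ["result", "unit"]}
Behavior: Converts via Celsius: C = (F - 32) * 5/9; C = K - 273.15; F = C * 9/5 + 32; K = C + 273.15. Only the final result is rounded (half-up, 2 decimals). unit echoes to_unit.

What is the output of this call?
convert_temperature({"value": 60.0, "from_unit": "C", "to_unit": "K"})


Input already in C: 60
To K: 60 + 273.15 = 333.15
Round to 2 decimals: 333.15
Output:
{"result": 333.15, "unit": "K"}


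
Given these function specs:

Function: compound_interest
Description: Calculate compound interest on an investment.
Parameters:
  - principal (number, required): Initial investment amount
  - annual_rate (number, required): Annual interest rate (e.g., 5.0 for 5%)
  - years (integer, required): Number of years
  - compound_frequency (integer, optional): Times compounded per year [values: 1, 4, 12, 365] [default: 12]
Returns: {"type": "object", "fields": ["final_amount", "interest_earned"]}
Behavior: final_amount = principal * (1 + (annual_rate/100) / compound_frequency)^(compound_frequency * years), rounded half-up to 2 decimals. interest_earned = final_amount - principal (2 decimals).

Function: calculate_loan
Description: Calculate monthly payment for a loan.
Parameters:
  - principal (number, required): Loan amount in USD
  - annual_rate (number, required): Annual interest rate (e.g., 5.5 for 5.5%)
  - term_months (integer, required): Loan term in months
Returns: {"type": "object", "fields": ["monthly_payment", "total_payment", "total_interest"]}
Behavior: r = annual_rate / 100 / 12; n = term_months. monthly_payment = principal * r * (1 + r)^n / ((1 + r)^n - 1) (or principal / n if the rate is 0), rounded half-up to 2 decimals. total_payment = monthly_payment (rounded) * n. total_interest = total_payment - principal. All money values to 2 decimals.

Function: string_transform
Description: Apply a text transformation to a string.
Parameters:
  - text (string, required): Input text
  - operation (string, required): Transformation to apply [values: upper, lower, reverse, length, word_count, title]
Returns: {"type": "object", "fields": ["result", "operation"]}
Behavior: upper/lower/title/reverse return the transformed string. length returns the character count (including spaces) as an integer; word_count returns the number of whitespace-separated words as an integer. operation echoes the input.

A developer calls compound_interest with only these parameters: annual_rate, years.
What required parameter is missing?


Required parameters: principal, annual_rate, years
Provided: annual_rate, years
Missing: principal
principal


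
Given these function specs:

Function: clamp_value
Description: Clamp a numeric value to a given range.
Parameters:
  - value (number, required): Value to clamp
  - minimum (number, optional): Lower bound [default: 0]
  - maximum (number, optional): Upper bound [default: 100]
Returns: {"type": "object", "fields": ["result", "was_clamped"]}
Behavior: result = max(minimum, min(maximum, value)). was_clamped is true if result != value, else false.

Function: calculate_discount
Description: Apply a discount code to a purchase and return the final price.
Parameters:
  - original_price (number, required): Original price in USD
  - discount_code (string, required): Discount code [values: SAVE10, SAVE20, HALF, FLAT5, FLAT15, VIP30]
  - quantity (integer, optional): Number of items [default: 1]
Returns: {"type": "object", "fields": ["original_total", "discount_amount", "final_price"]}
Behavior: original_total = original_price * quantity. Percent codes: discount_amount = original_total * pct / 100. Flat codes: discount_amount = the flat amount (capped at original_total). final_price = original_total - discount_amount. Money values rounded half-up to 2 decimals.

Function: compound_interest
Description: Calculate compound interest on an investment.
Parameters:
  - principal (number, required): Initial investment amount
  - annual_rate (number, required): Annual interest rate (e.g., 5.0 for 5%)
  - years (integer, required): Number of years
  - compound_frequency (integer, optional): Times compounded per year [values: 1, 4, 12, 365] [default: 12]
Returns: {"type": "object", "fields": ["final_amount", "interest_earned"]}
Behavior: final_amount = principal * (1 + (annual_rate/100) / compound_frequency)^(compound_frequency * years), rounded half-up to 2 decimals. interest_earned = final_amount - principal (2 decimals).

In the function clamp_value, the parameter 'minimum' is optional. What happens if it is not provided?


The clamp_value spec declares:
  - minimum (number, optional): Lower bound [default: 0]
It defaults to 0


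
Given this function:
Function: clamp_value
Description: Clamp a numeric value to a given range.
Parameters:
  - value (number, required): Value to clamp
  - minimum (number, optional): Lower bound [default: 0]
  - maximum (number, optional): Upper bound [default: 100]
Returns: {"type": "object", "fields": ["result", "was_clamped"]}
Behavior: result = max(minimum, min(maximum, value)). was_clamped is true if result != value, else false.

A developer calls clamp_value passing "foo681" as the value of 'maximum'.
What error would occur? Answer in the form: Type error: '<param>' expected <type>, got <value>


Spec: 'maximum' is declared as number; "foo681" is a string.
Type error: 'maximum' expected number, got "foo681"


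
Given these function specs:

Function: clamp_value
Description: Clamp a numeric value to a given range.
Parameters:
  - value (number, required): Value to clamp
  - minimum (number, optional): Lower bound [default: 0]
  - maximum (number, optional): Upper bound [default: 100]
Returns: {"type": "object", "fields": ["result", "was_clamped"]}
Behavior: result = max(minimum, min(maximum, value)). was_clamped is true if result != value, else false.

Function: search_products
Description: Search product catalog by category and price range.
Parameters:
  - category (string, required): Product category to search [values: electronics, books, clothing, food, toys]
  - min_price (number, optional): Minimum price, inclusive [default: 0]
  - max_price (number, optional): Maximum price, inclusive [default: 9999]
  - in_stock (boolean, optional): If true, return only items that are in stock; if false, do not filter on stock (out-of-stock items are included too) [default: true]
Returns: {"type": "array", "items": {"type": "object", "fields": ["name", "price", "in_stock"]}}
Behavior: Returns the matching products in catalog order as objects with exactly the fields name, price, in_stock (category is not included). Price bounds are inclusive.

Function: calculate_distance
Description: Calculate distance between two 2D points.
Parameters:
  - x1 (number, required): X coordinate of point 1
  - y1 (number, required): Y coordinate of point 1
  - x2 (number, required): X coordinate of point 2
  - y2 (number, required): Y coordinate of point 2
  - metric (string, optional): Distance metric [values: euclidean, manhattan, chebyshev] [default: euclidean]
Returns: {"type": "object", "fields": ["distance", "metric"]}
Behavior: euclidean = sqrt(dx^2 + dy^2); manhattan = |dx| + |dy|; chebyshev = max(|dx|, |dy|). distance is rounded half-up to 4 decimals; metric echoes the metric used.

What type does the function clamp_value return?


The clamp_value spec declares Returns: {"type": "object", "fields": ["result", "was_clamped"]}
Type:
object
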